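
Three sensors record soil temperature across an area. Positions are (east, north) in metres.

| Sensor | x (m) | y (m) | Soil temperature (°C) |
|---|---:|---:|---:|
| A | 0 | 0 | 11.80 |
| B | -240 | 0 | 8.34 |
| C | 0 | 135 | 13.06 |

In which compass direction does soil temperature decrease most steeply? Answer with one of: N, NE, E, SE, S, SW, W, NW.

SW

∂T/∂x = (8.34 − 11.80) / (-240 − 0) = +0.01442
∂T/∂y = (13.06 − 11.80) / (135 − 0) = +0.009333
Steepest decrease is along −∇f = (-0.01442 E, -0.009333 N) → southwest.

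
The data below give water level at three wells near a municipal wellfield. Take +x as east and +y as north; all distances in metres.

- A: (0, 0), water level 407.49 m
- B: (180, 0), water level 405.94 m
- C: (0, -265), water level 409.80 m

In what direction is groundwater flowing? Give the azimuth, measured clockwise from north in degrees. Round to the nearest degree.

045°

∂h/∂x = (405.94 − 407.49) / (180 − 0) = -0.008611
∂h/∂y = (409.80 − 407.49) / (-265 − 0) = -0.008717
Flow direction (−∇h) has components (+0.008611 E, +0.008717 N).
Azimuth = atan2(E, N) = atan2(+0.008611, +0.008717) = 44.6° ≈ 045°.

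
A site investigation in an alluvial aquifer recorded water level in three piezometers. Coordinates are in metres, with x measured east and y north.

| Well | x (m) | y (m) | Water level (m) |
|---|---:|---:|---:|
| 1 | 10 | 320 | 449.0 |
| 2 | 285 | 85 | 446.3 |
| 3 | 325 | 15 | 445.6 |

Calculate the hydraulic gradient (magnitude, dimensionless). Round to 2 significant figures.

Three-point gradient (reference 1): Δ to 2 = (275, -235, -2.7), Δ to 3 = (315, -305, -3.4).
∂h/∂x = -0.002487, ∂h/∂y = +0.008579 (det = -9850).
|∇h| = √(-0.002487² + 0.008579²) = 0.008932

0.0089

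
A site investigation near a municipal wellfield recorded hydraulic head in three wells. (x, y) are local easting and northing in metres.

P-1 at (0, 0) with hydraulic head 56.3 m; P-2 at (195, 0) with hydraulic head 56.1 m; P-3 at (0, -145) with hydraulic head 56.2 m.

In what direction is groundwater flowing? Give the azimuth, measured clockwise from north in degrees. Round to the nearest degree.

124°

∂h/∂x = (56.1 − 56.3) / (195 − 0) = -0.001026
∂h/∂y = (56.2 − 56.3) / (-145 − 0) = +0.0006897
Flow direction (−∇h) has components (+0.001026 E, -0.0006897 N).
Azimuth = atan2(E, N) = atan2(+0.001026, -0.0006897) = 123.9° ≈ 124°.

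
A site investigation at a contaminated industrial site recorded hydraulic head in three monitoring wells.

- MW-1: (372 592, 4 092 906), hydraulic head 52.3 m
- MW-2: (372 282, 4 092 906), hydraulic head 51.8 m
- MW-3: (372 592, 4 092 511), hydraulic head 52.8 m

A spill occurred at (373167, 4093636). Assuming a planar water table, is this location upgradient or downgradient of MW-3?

∂h/∂x = (51.8 − 52.3) / (372282 − 372592) = +0.001613
∂h/∂y = (52.8 − 52.3) / (4092511 − 4092906) = -0.001266
Head at (373167, 4093636) = 52.3 + (+0.001613)·(575) + (-0.001266)·(730) = 52.30 m.
That is lower than the 52.8 m at MW-3, so the point is downgradient.

downgradient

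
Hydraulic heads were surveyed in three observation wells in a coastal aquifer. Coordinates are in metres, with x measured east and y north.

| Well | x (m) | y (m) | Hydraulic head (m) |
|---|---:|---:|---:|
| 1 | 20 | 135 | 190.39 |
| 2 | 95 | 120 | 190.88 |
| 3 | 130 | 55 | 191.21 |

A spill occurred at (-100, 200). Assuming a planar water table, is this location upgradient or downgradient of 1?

Differences from 1: to 2 (Δx, Δy, Δh) = (75, -15, +0.49); to 3 = (110, -80, +0.82).
Solve a·Δx + b·Δy = Δh: det = 75·(-80) − 110·(-15) = -4350.
∂h/∂x = [(+0.49)·(-80) − (+0.82)·(-15)] / -4350 = +0.006184
∂h/∂y = [75·(+0.82) − 110·(+0.49)] / -4350 = -0.001747
Head at (-100, 200) = 190.39 + (+0.006184)·(-120) + (-0.001747)·(65) = 189.53 m.
That is lower than the 190.39 m at 1, so the point is downgradient.

downgradient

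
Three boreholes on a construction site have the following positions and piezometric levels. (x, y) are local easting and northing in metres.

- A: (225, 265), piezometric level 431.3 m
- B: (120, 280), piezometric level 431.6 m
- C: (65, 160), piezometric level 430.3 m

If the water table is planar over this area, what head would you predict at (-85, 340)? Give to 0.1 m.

432.5 m

Differences from A: to B (Δx, Δy, Δh) = (-105, 15, +0.3); to C = (-160, -105, -1.0).
Determinant of the coordinate differences = (-105)·(-105) − (-160)·15 = 13425.
∂h/∂x = [(+0.3)·(-105) − (-1.0)·15] / 13425 = -0.001229
∂h/∂y = [(-105)·(-1.0) − (-160)·(+0.3)] / 13425 = +0.01140
h(-85, 340) = 431.3 + (-0.001229)·(-310) + (+0.01140)·(75) = 431.3 +0.381 +0.855 = 432.536 m.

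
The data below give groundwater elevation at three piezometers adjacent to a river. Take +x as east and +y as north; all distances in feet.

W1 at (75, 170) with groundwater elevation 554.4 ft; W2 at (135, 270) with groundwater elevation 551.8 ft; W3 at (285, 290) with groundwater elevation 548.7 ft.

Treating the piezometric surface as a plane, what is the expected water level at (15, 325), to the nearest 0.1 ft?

553.2 ft

Differences from W1: to W2 (Δx, Δy, Δh) = (60, 100, -2.6); to W3 = (210, 120, -5.7).
Solve a·Δx + b·Δy = Δh: det = 60·120 − 210·100 = -13800.
∂h/∂x = [(-2.6)·120 − (-5.7)·100] / -13800 = -0.01870
∂h/∂y = [60·(-5.7) − 210·(-2.6)] / -13800 = -0.01478
h(15, 325) = 554.4 + (-0.01870)·(-60) + (-0.01478)·(155) = 554.4 +1.122 -2.291 = 553.230 ft.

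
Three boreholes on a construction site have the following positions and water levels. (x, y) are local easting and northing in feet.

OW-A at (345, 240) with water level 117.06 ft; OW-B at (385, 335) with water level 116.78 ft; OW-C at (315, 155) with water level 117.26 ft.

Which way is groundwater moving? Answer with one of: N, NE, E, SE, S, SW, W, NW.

E

Taking OW-A as reference: OW-B−OW-A = (40, 95, -0.28); OW-C−OW-A = (-30, -85, +0.20).
Determinant of the coordinate differences = 40·(-85) − (-30)·95 = -550.
∂h/∂x = [(-0.28)·(-85) − (+0.20)·95] / -550 = -0.008727
∂h/∂y = [40·(+0.20) − (-30)·(-0.28)] / -550 = +0.0007273
Flow = −∇h = (+0.008727 east, -0.0007273 north), which points east.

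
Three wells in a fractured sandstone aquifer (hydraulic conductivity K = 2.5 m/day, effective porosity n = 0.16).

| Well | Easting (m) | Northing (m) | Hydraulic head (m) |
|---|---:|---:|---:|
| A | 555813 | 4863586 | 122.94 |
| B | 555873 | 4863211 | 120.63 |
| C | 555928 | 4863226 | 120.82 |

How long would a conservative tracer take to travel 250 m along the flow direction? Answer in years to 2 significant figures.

6.6 years

Differences from A: to B (Δx, Δy, Δh) = (60, -375, -2.31); to C = (115, -360, -2.12).
Solve a·Δx + b·Δy = Δh: det = 60·(-360) − 115·(-375) = 21525.
∂h/∂x = [(-2.31)·(-360) − (-2.12)·(-375)] / 21525 = +0.001700
∂h/∂y = [60·(-2.12) − 115·(-2.31)] / 21525 = +0.006432
|∇h| = √(0.001700² + 0.006432²) = 0.006653
Seepage velocity v = K·i/n = 2.5 × 0.006653 / 0.16 = 0.104 m/day.
t = 250 / 0.104 = 2404 days = 6.58 years.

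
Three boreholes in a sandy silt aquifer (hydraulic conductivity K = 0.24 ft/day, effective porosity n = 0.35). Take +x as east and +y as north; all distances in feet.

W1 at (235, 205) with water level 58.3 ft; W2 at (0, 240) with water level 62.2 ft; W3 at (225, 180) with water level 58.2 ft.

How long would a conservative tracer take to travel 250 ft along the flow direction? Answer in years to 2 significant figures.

Taking W1 as reference: W2−W1 = (-235, 35, +3.9); W3−W1 = (-10, -25, -0.1).
Determinant of the coordinate differences = (-235)·(-25) − (-10)·35 = 6225.
∂h/∂x = [(+3.9)·(-25) − (-0.1)·35] / 6225 = -0.01510
∂h/∂y = [(-235)·(-0.1) − (-10)·(+3.9)] / 6225 = +0.01004
|∇h| = √(-0.01510² + 0.01004²) = 0.01813
Seepage velocity v = K·i/n = 0.24 × 0.01813 / 0.35 = 0.01243 ft/day.
t = 250 / 0.01243 = 2.011e+04 days = 55.1 years.

55 years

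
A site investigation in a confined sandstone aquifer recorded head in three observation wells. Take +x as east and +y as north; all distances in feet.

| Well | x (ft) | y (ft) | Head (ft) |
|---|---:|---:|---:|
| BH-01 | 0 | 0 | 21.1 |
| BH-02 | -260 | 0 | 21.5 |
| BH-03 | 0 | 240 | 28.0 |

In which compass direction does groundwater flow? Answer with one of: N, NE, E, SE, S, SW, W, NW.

∂h/∂x = (21.5 − 21.1) / (-260 − 0) = -0.001538
∂h/∂y = (28.0 − 21.1) / (240 − 0) = +0.02875
Flow = −∇h = (+0.001538 east, -0.02875 north), which points south.

S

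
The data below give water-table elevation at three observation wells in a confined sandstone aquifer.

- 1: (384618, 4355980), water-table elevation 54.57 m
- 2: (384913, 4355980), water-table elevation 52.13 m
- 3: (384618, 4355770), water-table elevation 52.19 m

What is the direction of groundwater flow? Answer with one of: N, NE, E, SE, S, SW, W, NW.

SE

∂h/∂x = (52.13 − 54.57) / (384913 − 384618) = -0.008271
∂h/∂y = (52.19 − 54.57) / (4355770 − 4355980) = +0.01133
Flow = −∇h = (+0.008271 east, -0.01133 north), which points southeast.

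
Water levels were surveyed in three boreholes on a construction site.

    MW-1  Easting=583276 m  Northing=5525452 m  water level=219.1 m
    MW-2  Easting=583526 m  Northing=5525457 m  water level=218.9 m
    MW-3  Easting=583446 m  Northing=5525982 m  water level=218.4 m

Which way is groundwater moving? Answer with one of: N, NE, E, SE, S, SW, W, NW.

NE

With h = a·x + b·y + c and MW-1 as origin, the differences give:
  250·a + 5·b = -0.2
  170·a + 530·b = -0.7
Eliminate b (×530 and ×5, subtract): 131650·a = -102.50 → a = ∂h/∂x = -0.0007786
Back-substitute: b = ∂h/∂y = -0.001071.
Flow = −∇h = (+0.0007786 east, +0.001071 north), which points northeast.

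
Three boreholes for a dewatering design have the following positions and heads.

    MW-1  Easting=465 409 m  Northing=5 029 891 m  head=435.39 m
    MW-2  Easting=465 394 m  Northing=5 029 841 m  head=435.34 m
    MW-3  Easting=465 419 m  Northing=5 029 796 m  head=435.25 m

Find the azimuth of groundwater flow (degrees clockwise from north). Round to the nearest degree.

Taking MW-1 as reference: MW-2−MW-1 = (-15, -50, -0.05); MW-3−MW-1 = (10, -95, -0.14).
Determinant of the coordinate differences = (-15)·(-95) − 10·(-50) = 1925.
∂h/∂x = [(-0.05)·(-95) − (-0.14)·(-50)] / 1925 = -0.001169
∂h/∂y = [(-15)·(-0.14) − 10·(-0.05)] / 1925 = +0.001351
Flow direction (−∇h) has components (+0.001169 E, -0.001351 N).
Azimuth = atan2(E, N) = atan2(+0.001169, -0.001351) = 139.1° ≈ 139°.

139°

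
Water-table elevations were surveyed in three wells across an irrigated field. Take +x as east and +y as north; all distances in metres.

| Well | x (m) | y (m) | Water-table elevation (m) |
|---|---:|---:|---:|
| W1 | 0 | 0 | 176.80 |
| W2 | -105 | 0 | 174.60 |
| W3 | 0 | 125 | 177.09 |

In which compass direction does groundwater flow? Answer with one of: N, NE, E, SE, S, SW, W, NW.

W

∂h/∂x = (174.60 − 176.80) / (-105 − 0) = +0.02095
∂h/∂y = (177.09 − 176.80) / (125 − 0) = +0.002320
Flow = −∇h = (-0.02095 east, -0.002320 north), which points west.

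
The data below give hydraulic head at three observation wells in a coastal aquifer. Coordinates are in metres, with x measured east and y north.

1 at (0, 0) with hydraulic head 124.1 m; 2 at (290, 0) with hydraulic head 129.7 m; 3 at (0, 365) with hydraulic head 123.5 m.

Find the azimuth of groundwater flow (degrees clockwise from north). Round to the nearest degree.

275°

∂h/∂x = (129.7 − 124.1) / (290 − 0) = +0.01931
∂h/∂y = (123.5 − 124.1) / (365 − 0) = -0.001644
Flow direction (−∇h) has components (-0.01931 E, +0.001644 N).
Azimuth = atan2(E, N) = atan2(-0.01931, +0.001644) = 274.9° ≈ 275°.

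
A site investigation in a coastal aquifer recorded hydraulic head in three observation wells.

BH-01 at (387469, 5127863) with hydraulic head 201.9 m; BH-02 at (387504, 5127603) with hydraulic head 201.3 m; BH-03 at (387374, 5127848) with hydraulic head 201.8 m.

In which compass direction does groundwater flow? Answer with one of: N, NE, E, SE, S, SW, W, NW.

S

With h = a·x + b·y + c and BH-01 as origin, the differences give:
  35·a + (-260)·b = -0.6
  (-95)·a + (-15)·b = -0.1
Eliminate b (×(-15) and ×(-260), subtract): -25225·a = -17.00 → a = ∂h/∂x = +0.0006739
Back-substitute: b = ∂h/∂y = +0.002398.
Flow = −∇h = (-0.0006739 east, -0.002398 north), which points south.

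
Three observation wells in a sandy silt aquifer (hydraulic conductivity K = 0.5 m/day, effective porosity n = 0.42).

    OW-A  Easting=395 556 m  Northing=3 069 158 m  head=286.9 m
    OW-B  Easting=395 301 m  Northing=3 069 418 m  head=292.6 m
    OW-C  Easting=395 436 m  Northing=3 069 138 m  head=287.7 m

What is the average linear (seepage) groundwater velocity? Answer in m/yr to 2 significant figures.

Taking OW-A as reference: OW-B−OW-A = (-255, 260, +5.7); OW-C−OW-A = (-120, -20, +0.8).
Solve a·Δx + b·Δy = Δh: det = (-255)·(-20) − (-120)·260 = 36300.
∂h/∂x = [(+5.7)·(-20) − (+0.8)·260] / 36300 = -0.008871
∂h/∂y = [(-255)·(+0.8) − (-120)·(+5.7)] / 36300 = +0.01322
|∇h| = √(-0.008871² + 0.01322²) = 0.01592
Seepage velocity v = K·i/n = 0.5 × 0.01592 / 0.42 = 0.01895 m/day = 6.921 m/yr.

6.9 m/yr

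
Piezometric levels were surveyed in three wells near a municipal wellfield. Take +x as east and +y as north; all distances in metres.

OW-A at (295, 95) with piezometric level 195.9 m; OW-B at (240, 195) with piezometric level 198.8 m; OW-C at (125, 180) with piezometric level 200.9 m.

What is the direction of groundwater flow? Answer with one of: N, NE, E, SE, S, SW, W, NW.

Taking OW-A as reference: OW-B−OW-A = (-55, 100, +2.9); OW-C−OW-A = (-170, 85, +5.0).
Determinant of the coordinate differences = (-55)·85 − (-170)·100 = 12325.
∂h/∂x = [(+2.9)·85 − (+5.0)·100] / 12325 = -0.02057
∂h/∂y = [(-55)·(+5.0) − (-170)·(+2.9)] / 12325 = +0.01769
Flow = −∇h = (+0.02057 east, -0.01769 north), which points southeast.

SE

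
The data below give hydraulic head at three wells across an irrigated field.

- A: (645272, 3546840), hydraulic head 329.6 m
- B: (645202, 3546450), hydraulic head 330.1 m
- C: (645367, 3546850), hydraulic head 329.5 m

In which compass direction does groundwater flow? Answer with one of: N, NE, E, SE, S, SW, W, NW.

Taking A as reference: B−A = (-70, -390, +0.5); C−A = (95, 10, -0.1).
Solve a·Δx + b·Δy = Δh: det = (-70)·10 − 95·(-390) = 36350.
∂h/∂x = [(+0.5)·10 − (-0.1)·(-390)] / 36350 = -0.0009354
∂h/∂y = [(-70)·(-0.1) − 95·(+0.5)] / 36350 = -0.001114
Flow = −∇h = (+0.0009354 east, +0.001114 north), which points northeast.

NE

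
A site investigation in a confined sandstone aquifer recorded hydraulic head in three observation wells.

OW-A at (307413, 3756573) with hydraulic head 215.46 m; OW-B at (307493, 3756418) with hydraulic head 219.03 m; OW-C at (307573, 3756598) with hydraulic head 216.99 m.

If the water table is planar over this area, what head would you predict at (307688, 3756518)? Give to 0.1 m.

Differences from OW-A: to OW-B (Δx, Δy, Δh) = (80, -155, +3.57); to OW-C = (160, 25, +1.53).
Solve a·Δx + b·Δy = Δh: det = 80·25 − 160·(-155) = 26800.
∂h/∂x = [(+3.57)·25 − (+1.53)·(-155)] / 26800 = +0.01218
∂h/∂y = [80·(+1.53) − 160·(+3.57)] / 26800 = -0.01675
h(307688, 3756518) = 215.46 + (+0.01218)·(275) + (-0.01675)·(-55) = 215.46 +3.349 +0.921 = 219.730 m.

219.7 m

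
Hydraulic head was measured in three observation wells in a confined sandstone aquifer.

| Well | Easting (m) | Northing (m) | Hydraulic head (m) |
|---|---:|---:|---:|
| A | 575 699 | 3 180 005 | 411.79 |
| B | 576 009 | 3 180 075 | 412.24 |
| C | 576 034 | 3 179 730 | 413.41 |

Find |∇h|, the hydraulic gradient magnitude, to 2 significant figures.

Differences from A: to B (Δx, Δy, Δh) = (310, 70, +0.45); to C = (335, -275, +1.62).
Solve a·Δx + b·Δy = Δh: det = 310·(-275) − 335·70 = -108700.
∂h/∂x = [(+0.45)·(-275) − (+1.62)·70] / -108700 = +0.002182
∂h/∂y = [310·(+1.62) − 335·(+0.45)] / -108700 = -0.003233
|∇h| = √(0.002182² + -0.003233²) = 0.0039

0.0039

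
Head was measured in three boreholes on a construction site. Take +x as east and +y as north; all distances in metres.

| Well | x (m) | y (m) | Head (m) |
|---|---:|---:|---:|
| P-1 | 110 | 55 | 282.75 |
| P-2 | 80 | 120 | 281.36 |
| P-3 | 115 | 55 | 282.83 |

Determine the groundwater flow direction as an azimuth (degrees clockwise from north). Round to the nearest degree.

311°

Taking P-1 as reference: P-2−P-1 = (-30, 65, -1.39); P-3−P-1 = (5, 0, +0.08).
Solve a·Δx + b·Δy = Δh: det = (-30)·0 − 5·65 = -325.
∂h/∂x = [(-1.39)·0 − (+0.08)·65] / -325 = +0.01600
∂h/∂y = [(-30)·(+0.08) − 5·(-1.39)] / -325 = -0.01400
Flow direction (−∇h) has components (-0.01600 E, +0.01400 N).
Azimuth = atan2(E, N) = atan2(-0.01600, +0.01400) = 311.2° ≈ 311°.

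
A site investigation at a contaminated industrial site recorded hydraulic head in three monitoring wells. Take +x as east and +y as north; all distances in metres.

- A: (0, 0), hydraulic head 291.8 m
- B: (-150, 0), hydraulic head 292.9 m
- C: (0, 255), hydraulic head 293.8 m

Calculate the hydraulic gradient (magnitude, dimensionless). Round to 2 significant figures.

0.011

∂h/∂x = (292.9 − 291.8) / (-150 − 0) = -0.007333
∂h/∂y = (293.8 − 291.8) / (255 − 0) = +0.007843
|∇h| = √(-0.007333² + 0.007843²) = 0.01074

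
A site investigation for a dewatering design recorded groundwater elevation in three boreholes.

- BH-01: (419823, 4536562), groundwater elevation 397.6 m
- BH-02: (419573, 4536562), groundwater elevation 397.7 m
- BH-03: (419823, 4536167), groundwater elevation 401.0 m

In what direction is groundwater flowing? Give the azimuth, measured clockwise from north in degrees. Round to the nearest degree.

003°

∂h/∂x = (397.7 − 397.6) / (419573 − 419823) = -0.0004000
∂h/∂y = (401.0 − 397.6) / (4536167 − 4536562) = -0.008608
Flow direction (−∇h) has components (+0.0004000 E, +0.008608 N).
Azimuth = atan2(E, N) = atan2(+0.0004000, +0.008608) = 2.7° ≈ 003°.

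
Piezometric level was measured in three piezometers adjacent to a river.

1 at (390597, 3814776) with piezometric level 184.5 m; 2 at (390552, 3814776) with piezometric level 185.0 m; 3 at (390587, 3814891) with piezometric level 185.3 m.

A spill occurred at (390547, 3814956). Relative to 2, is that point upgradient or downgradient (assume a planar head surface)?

upgradient

Three-point gradient (reference 1): Δ to 2 = (-45, 0, +0.5), Δ to 3 = (-10, 115, +0.8).
∂h/∂x = -0.01111, ∂h/∂y = +0.005990 (det = -5175).
Head at (390547, 3814956) = 184.5 + (-0.01111)·(-50) + (+0.005990)·(180) = 186.13 m.
That is higher than the 185.0 m at 2, so the point is upgradient.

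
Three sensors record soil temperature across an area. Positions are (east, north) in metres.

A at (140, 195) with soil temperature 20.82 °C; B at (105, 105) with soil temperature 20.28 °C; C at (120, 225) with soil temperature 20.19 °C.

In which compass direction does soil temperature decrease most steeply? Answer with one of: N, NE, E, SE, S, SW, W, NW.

Differences from A: to B (Δx, Δy, Δh) = (-35, -90, -0.54); to C = (-20, 30, -0.63).
Determinant of the coordinate differences = (-35)·30 − (-20)·(-90) = -2850.
∂T/∂x = [(-0.54)·30 − (-0.63)·(-90)] / -2850 = +0.02558
∂T/∂y = [(-35)·(-0.63) − (-20)·(-0.54)] / -2850 = -0.003947
Steepest decrease is along −∇f = (-0.02558 E, +0.003947 N) → west.

W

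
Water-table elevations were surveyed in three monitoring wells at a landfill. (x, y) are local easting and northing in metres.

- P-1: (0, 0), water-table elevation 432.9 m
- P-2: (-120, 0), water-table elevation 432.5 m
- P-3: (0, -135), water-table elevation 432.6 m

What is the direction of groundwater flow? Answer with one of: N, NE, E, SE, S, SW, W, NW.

SW

∂h/∂x = (432.5 − 432.9) / (-120 − 0) = +0.003333
∂h/∂y = (432.6 − 432.9) / (-135 − 0) = +0.002222
Flow = −∇h = (-0.003333 east, -0.002222 north), which points southwest.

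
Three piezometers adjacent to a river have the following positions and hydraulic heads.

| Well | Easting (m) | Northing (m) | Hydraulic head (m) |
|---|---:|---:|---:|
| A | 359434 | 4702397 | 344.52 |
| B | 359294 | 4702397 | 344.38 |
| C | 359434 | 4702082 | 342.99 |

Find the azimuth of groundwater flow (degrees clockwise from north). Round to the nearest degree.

192°

∂h/∂x = (344.38 − 344.52) / (359294 − 359434) = +0.0010000
∂h/∂y = (342.99 − 344.52) / (4702082 − 4702397) = +0.004857
Flow direction (−∇h) has components (-0.0010000 E, -0.004857 N).
Azimuth = atan2(E, N) = atan2(-0.0010000, -0.004857) = 191.6° ≈ 192°.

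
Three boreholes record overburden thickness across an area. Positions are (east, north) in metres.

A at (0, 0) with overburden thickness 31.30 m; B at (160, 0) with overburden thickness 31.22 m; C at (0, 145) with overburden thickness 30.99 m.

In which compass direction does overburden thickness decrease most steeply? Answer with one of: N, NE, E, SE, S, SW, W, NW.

N

∂d/∂x = (31.22 − 31.30) / (160 − 0) = -0.0005000
∂d/∂y = (30.99 − 31.30) / (145 − 0) = -0.002138
Steepest decrease is along −∇f = (+0.0005000 E, +0.002138 N) → north.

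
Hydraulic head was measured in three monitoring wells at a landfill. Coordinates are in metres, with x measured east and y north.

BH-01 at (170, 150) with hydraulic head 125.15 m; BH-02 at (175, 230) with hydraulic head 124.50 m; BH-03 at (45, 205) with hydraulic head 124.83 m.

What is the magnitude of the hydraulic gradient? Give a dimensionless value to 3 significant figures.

Differences from BH-01: to BH-02 (Δx, Δy, Δh) = (5, 80, -0.65); to BH-03 = (-125, 55, -0.32).
Solve a·Δx + b·Δy = Δh: det = 5·55 − (-125)·80 = 10275.
∂h/∂x = [(-0.65)·55 − (-0.32)·80] / 10275 = -0.0009878
∂h/∂y = [5·(-0.32) − (-125)·(-0.65)] / 10275 = -0.008063
|∇h| = √(-0.0009878² + -0.008063²) = 0.008123

0.00812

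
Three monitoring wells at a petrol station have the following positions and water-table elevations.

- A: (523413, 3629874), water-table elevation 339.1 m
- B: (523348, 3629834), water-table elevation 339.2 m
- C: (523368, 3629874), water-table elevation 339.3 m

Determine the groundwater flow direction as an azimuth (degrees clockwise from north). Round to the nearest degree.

Differences from A: to B (Δx, Δy, Δh) = (-65, -40, +0.1); to C = (-45, 0, +0.2).
Determinant of the coordinate differences = (-65)·0 − (-45)·(-40) = -1800.
∂h/∂x = [(+0.1)·0 − (+0.2)·(-40)] / -1800 = -0.004444
∂h/∂y = [(-65)·(+0.2) − (-45)·(+0.1)] / -1800 = +0.004722
Flow direction (−∇h) has components (+0.004444 E, -0.004722 N).
Azimuth = atan2(E, N) = atan2(+0.004444, -0.004722) = 136.7° ≈ 137°.

137°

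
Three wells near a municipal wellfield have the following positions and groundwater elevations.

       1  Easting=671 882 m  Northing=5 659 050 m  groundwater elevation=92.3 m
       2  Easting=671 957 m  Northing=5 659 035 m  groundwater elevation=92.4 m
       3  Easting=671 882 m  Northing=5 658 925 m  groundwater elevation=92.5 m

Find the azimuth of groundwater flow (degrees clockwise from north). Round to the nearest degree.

Taking 1 as reference: 2−1 = (75, -15, +0.1); 3−1 = (0, -125, +0.2).
Determinant of the coordinate differences = 75·(-125) − 0·(-15) = -9375.
∂h/∂x = [(+0.1)·(-125) − (+0.2)·(-15)] / -9375 = +0.001013
∂h/∂y = [75·(+0.2) − 0·(+0.1)] / -9375 = -0.001600
Flow direction (−∇h) has components (-0.001013 E, +0.001600 N).
Azimuth = atan2(E, N) = atan2(-0.001013, +0.001600) = 327.7° ≈ 328°.

328°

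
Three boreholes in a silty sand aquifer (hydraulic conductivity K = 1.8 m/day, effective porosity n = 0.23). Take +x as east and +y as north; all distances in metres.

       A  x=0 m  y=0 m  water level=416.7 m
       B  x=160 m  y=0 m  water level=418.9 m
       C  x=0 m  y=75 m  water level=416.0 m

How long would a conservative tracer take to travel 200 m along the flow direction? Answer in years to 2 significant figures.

4.2 years

∂h/∂x = (418.9 − 416.7) / (160 − 0) = +0.01375
∂h/∂y = (416.0 − 416.7) / (75 − 0) = -0.009333
|∇h| = √(0.01375² + -0.009333²) = 0.01662
Seepage velocity v = K·i/n = 1.8 × 0.01662 / 0.23 = 0.1301 m/day.
t = 200 / 0.1301 = 1537 days = 4.21 years.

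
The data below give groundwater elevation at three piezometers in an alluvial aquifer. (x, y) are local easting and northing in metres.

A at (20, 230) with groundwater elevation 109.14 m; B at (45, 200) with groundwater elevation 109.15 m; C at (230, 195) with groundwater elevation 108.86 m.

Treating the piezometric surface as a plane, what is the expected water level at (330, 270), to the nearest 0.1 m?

With h = a·x + b·y + c and A as origin, the differences give:
  25·a + (-30)·b = +0.01
  210·a + (-35)·b = -0.28
Eliminate b (×(-35) and ×(-30), subtract): 5425·a = -8.750 → a = ∂h/∂x = -0.001613
Back-substitute: b = ∂h/∂y = -0.001677.
h(330, 270) = 109.14 + (-0.001613)·(310) + (-0.001677)·(40) = 109.14 -0.500 -0.067 = 108.573 m.

108.6 m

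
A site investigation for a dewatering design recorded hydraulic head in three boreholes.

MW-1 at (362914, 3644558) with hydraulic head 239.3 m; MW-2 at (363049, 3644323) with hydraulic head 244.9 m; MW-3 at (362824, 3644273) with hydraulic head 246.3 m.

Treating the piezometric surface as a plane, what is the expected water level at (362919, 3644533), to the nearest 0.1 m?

239.9 m

With h = a·x + b·y + c and MW-1 as origin, the differences give:
  135·a + (-235)·b = +5.6
  (-90)·a + (-285)·b = +7.0
Eliminate b (×(-285) and ×(-235), subtract): -59625·a = 49.00 → a = ∂h/∂x = -0.0008218
Back-substitute: b = ∂h/∂y = -0.02430.
h(362919, 3644533) = 239.3 + (-0.0008218)·(5) + (-0.02430)·(-25) = 239.3 -0.004 +0.608 = 239.903 m.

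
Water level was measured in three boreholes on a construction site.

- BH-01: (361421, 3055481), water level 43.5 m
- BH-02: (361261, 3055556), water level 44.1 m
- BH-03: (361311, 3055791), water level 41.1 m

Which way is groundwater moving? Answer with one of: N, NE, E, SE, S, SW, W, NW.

NE

Taking BH-01 as reference: BH-02−BH-01 = (-160, 75, +0.6); BH-03−BH-01 = (-110, 310, -2.4).
Solve a·Δx + b·Δy = Δh: det = (-160)·310 − (-110)·75 = -41350.
∂h/∂x = [(+0.6)·310 − (-2.4)·75] / -41350 = -0.008851
∂h/∂y = [(-160)·(-2.4) − (-110)·(+0.6)] / -41350 = -0.01088
Flow = −∇h = (+0.008851 east, +0.01088 north), which points northeast.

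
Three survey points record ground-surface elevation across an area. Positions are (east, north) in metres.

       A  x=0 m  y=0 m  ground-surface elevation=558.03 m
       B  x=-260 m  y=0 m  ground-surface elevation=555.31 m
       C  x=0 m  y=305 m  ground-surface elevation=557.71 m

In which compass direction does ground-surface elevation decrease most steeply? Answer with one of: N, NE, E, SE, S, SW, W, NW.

W

∂z/∂x = (555.31 − 558.03) / (-260 − 0) = +0.01046
∂z/∂y = (557.71 − 558.03) / (305 − 0) = -0.001049
Steepest decrease is along −∇f = (-0.01046 E, +0.001049 N) → west.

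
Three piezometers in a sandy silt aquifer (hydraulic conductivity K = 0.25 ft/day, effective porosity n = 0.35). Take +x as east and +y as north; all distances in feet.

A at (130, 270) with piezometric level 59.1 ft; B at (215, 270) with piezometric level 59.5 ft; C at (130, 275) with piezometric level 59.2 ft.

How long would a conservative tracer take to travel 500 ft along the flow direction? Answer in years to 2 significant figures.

93 years

Differences from A: to B (Δx, Δy, Δh) = (85, 0, +0.4); to C = (0, 5, +0.1).
Solve a·Δx + b·Δy = Δh: det = 85·5 − 0·0 = 425.
∂h/∂x = [(+0.4)·5 − (+0.1)·0] / 425 = +0.004706
∂h/∂y = [85·(+0.1) − 0·(+0.4)] / 425 = +0.02000
|∇h| = √(0.004706² + 0.02000²) = 0.02055
Seepage velocity v = K·i/n = 0.25 × 0.02055 / 0.35 = 0.01468 ft/day.
t = 500 / 0.01468 = 3.406e+04 days = 93.3 years.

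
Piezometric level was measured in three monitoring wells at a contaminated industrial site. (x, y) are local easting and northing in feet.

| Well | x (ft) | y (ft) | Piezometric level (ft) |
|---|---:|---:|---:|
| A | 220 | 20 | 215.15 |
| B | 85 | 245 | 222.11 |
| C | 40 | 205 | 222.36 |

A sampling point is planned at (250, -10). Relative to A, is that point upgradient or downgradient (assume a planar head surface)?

downgradient

With h = a·x + b·y + c and A as origin, the differences give:
  (-135)·a + 225·b = +6.96
  (-180)·a + 185·b = +7.21
Eliminate b (×185 and ×225, subtract): 15525·a = -334.650 → a = ∂h/∂x = -0.02156
Back-substitute: b = ∂h/∂y = +0.01800.
Head at (250, -10) = 215.15 + (-0.02156)·(30) + (+0.01800)·(-30) = 213.96 ft.
That is lower than the 215.15 ft at A, so the point is downgradient.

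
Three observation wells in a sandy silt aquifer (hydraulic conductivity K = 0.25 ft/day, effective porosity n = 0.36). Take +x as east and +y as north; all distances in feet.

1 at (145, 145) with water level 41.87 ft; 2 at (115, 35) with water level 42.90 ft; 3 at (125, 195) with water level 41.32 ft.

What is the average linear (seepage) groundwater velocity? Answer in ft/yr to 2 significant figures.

2.6 ft/yr

Three-point gradient (reference 1): Δ to 2 = (-30, -110, +1.03), Δ to 3 = (-20, 50, -0.55).
∂h/∂x = +0.002432, ∂h/∂y = -0.01003 (det = -3700).
|∇h| = √(0.002432² + -0.01003²) = 0.01032
Seepage velocity v = K·i/n = 0.25 × 0.01032 / 0.36 = 0.007167 ft/day = 2.618 ft/yr.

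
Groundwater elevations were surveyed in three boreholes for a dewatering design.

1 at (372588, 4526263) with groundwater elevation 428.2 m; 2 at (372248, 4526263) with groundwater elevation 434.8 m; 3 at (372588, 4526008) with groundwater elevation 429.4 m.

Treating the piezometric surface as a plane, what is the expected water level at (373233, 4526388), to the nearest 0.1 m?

415.1 m

∂h/∂x = (434.8 − 428.2) / (372248 − 372588) = -0.01941
∂h/∂y = (429.4 − 428.2) / (4526008 − 4526263) = -0.004706
h(373233, 4526388) = 428.2 + (-0.01941)·(645) + (-0.004706)·(125) = 428.2 -12.521 -0.588 = 415.091 m.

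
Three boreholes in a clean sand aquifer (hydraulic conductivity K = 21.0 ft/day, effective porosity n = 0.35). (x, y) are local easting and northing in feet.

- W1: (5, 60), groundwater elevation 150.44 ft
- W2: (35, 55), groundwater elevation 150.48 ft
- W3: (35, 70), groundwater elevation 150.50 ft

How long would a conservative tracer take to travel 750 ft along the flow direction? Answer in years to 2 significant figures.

17 years

Taking W1 as reference: W2−W1 = (30, -5, +0.04); W3−W1 = (30, 10, +0.06).
Solve a·Δx + b·Δy = Δh: det = 30·10 − 30·(-5) = 450.
∂h/∂x = [(+0.04)·10 − (+0.06)·(-5)] / 450 = +0.001556
∂h/∂y = [30·(+0.06) − 30·(+0.04)] / 450 = +0.001333
|∇h| = √(0.001556² + 0.001333²) = 0.002049
Seepage velocity v = K·i/n = 21.0 × 0.002049 / 0.35 = 0.1229 ft/day.
t = 750 / 0.1229 = 6103 days = 16.7 years.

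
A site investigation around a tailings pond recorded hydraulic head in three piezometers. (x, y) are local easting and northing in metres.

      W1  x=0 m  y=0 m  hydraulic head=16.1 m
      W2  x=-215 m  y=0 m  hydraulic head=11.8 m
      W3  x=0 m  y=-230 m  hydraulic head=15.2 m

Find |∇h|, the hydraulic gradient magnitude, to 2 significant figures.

∂h/∂x = (11.8 − 16.1) / (-215 − 0) = +0.02000
∂h/∂y = (15.2 − 16.1) / (-230 − 0) = +0.003913
|∇h| = √(0.02000² + 0.003913²) = 0.02038

0.020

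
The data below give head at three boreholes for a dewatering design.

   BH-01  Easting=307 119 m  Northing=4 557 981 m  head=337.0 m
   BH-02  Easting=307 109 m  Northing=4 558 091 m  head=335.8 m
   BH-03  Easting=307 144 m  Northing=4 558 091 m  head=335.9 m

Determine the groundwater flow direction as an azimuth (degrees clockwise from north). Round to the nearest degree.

With h = a·x + b·y + c and BH-01 as origin, the differences give:
  (-10)·a + 110·b = -1.2
  25·a + 110·b = -1.1
Eliminate b (×110 and ×110, subtract): -3850·a = -11.00 → a = ∂h/∂x = +0.002857
Back-substitute: b = ∂h/∂y = -0.01065.
Flow direction (−∇h) has components (-0.002857 E, +0.01065 N).
Azimuth = atan2(E, N) = atan2(-0.002857, +0.01065) = 345.0° ≈ 345°.

345°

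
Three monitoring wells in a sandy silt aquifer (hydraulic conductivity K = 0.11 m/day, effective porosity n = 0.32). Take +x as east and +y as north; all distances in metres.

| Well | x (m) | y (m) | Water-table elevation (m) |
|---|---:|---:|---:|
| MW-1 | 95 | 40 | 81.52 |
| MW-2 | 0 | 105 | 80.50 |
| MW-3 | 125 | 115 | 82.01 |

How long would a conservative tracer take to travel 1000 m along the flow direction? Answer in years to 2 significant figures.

660 years

With h = a·x + b·y + c and MW-1 as origin, the differences give:
  (-95)·a + 65·b = -1.02
  30·a + 75·b = +0.49
Eliminate b (×75 and ×65, subtract): -9075·a = -108.350 → a = ∂h/∂x = +0.01194
Back-substitute: b = ∂h/∂y = +0.001758.
|∇h| = √(0.01194² + 0.001758²) = 0.01207
Seepage velocity v = K·i/n = 0.11 × 0.01207 / 0.32 = 0.004149 m/day.
t = 1000 / 0.004149 = 2.41e+05 days = 660 years.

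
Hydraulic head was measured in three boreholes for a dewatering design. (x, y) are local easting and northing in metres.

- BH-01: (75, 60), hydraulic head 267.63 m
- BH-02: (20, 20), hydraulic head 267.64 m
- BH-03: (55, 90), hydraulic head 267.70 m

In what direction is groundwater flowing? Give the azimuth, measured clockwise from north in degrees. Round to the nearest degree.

Differences from BH-01: to BH-02 (Δx, Δy, Δh) = (-55, -40, +0.01); to BH-03 = (-20, 30, +0.07).
Determinant of the coordinate differences = (-55)·30 − (-20)·(-40) = -2450.
∂h/∂x = [(+0.01)·30 − (+0.07)·(-40)] / -2450 = -0.001265
∂h/∂y = [(-55)·(+0.07) − (-20)·(+0.01)] / -2450 = +0.001490
Flow direction (−∇h) has components (+0.001265 E, -0.001490 N).
Azimuth = atan2(E, N) = atan2(+0.001265, -0.001490) = 139.7° ≈ 140°.

140°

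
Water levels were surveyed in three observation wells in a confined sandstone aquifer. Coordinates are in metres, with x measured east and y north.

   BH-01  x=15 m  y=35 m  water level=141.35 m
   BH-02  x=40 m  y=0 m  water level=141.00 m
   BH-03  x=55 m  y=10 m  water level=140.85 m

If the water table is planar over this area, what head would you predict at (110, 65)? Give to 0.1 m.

140.3 m

With h = a·x + b·y + c and BH-01 as origin, the differences give:
  25·a + (-35)·b = -0.35
  40·a + (-25)·b = -0.50
Eliminate b (×(-25) and ×(-35), subtract): 775·a = -8.750 → a = ∂h/∂x = -0.01129
Back-substitute: b = ∂h/∂y = +0.001935.
h(110, 65) = 141.35 + (-0.01129)·(95) + (+0.001935)·(30) = 141.35 -1.073 +0.058 = 140.335 m.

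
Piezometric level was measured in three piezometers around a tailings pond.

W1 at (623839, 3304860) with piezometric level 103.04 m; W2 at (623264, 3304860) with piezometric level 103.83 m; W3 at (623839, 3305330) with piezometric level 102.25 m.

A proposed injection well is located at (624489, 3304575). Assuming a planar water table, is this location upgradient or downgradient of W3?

∂h/∂x = (103.83 − 103.04) / (623264 − 623839) = -0.001374
∂h/∂y = (102.25 − 103.04) / (3305330 − 3304860) = -0.001681
Head at (624489, 3304575) = 103.04 + (-0.001374)·(650) + (-0.001681)·(-285) = 102.63 m.
That is higher than the 102.25 m at W3, so the point is upgradient.

upgradient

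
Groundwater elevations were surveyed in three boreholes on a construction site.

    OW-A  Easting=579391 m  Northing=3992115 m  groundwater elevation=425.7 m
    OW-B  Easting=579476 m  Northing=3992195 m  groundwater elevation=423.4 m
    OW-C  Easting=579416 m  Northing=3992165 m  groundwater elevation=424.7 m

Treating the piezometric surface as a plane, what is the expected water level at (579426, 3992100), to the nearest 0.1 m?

425.3 m

Three-point gradient (reference OW-A): Δ to OW-B = (85, 80, -2.3), Δ to OW-C = (25, 50, -1.0).
∂h/∂x = -0.01556, ∂h/∂y = -0.01222 (det = 2250).
h(579426, 3992100) = 425.7 + (-0.01556)·(35) + (-0.01222)·(-15) = 425.7 -0.544 +0.183 = 425.339 m.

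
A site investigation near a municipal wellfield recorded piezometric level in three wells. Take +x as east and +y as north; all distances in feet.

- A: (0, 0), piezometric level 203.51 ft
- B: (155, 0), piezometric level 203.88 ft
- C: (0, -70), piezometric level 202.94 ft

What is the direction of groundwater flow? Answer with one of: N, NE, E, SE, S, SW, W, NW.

S

∂h/∂x = (203.88 − 203.51) / (155 − 0) = +0.002387
∂h/∂y = (202.94 − 203.51) / (-70 − 0) = +0.008143
Flow = −∇h = (-0.002387 east, -0.008143 north), which points south.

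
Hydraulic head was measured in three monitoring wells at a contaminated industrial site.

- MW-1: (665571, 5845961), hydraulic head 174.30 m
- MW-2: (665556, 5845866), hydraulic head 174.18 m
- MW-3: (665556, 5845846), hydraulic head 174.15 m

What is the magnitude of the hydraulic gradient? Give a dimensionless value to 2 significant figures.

0.0021

Taking MW-1 as reference: MW-2−MW-1 = (-15, -95, -0.12); MW-3−MW-1 = (-15, -115, -0.15).
Solve a·Δx + b·Δy = Δh: det = (-15)·(-115) − (-15)·(-95) = 300.
∂h/∂x = [(-0.12)·(-115) − (-0.15)·(-95)] / 300 = -0.001500
∂h/∂y = [(-15)·(-0.15) − (-15)·(-0.12)] / 300 = +0.001500
|∇h| = √(-0.001500² + 0.001500²) = 0.002121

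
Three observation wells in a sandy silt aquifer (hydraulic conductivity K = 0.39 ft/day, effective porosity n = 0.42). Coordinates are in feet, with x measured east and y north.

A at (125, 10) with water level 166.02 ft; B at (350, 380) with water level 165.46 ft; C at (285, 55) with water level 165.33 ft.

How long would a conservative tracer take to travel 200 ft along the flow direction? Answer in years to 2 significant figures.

With h = a·x + b·y + c and A as origin, the differences give:
  225·a + 370·b = -0.56
  160·a + 45·b = -0.69
Eliminate b (×45 and ×370, subtract): -49075·a = 230.100 → a = ∂h/∂x = -0.004689
Back-substitute: b = ∂h/∂y = +0.001338.
|∇h| = √(-0.004689² + 0.001338²) = 0.004876
Seepage velocity v = K·i/n = 0.39 × 0.004876 / 0.42 = 0.004528 ft/day.
t = 200 / 0.004528 = 4.417e+04 days = 121 years.

120 years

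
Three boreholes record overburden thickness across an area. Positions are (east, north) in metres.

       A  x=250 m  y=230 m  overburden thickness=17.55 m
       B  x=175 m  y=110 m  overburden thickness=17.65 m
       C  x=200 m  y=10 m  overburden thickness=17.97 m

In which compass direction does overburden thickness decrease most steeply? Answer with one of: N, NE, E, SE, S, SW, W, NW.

NW

Taking A as reference: B−A = (-75, -120, +0.10); C−A = (-50, -220, +0.42).
Solve a·Δx + b·Δy = Δd: det = (-75)·(-220) − (-50)·(-120) = 10500.
∂d/∂x = [(+0.10)·(-220) − (+0.42)·(-120)] / 10500 = +0.002705
∂d/∂y = [(-75)·(+0.42) − (-50)·(+0.10)] / 10500 = -0.002524
Steepest decrease is along −∇f = (-0.002705 E, +0.002524 N) → northwest.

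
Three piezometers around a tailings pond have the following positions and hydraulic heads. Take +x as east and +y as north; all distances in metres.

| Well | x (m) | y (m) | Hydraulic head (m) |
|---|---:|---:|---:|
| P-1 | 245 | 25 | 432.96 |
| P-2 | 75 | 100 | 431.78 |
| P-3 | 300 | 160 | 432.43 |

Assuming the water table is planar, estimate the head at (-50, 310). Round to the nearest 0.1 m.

With h = a·x + b·y + c and P-1 as origin, the differences give:
  (-170)·a + 75·b = -1.18
  55·a + 135·b = -0.53
Eliminate b (×135 and ×75, subtract): -27075·a = -119.550 → a = ∂h/∂x = +0.004416
Back-substitute: b = ∂h/∂y = -0.005725.
h(-50, 310) = 432.96 + (+0.004416)·(-295) + (-0.005725)·(285) = 432.96 -1.303 -1.632 = 430.026 m.

430.0 m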